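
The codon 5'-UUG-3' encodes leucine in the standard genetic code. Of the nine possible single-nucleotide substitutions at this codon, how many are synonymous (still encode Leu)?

Position 1: CUG → 1 synonymous.
Position 2: none → 0 synonymous.
Position 3: UUA → 1 synonymous.
Total: 1 + 0 + 1 = 2.

2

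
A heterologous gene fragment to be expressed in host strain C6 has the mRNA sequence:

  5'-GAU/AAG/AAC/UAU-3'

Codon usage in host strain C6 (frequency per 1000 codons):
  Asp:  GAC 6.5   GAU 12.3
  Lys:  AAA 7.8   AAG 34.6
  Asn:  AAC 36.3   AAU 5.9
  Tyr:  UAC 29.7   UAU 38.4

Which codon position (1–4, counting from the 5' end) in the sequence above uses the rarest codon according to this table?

Codon 1 GAU (Asp): 12.3 per 1000.
Codon 2 AAG (Lys): 34.6 per 1000.
Codon 3 AAC (Asn): 36.3 per 1000.
Codon 4 UAU (Tyr): 38.4 per 1000.
Lowest frequency is 12.3 at codon 1.

1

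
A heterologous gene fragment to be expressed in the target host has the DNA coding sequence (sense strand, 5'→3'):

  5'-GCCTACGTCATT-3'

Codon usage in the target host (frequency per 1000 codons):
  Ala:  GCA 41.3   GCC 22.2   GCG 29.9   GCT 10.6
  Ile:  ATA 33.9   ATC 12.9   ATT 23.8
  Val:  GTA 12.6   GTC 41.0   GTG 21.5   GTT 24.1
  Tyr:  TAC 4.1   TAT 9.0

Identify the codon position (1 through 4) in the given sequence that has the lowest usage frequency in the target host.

Codon 1 GCC (Ala): 22.2 per 1000.
Codon 2 TAC (Tyr): 4.1 per 1000.
Codon 3 GTC (Val): 41.0 per 1000.
Codon 4 ATT (Ile): 23.8 per 1000.
Lowest frequency is 4.1 at codon 2.

2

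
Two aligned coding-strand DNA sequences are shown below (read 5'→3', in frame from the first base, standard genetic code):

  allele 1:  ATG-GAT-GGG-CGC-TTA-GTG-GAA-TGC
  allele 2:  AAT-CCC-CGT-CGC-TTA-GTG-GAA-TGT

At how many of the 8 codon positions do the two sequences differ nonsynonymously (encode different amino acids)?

Codon 1: ATG Met / AAT Asn — nonsynonymous.
Codon 2: GAT Asp / CCC Pro — nonsynonymous.
Codon 3: GGG Gly / CGT Arg — nonsynonymous.
Codon 4: CGC Arg / CGC Arg — identical.
Codon 5: TTA Leu / TTA Leu — identical.
Codon 6: GTG Val / GTG Val — identical.
Codon 7: GAA Glu / GAA Glu — identical.
Codon 8: TGC Cys / TGT Cys — synonymous.
Nonsynonymous differences: 3.

3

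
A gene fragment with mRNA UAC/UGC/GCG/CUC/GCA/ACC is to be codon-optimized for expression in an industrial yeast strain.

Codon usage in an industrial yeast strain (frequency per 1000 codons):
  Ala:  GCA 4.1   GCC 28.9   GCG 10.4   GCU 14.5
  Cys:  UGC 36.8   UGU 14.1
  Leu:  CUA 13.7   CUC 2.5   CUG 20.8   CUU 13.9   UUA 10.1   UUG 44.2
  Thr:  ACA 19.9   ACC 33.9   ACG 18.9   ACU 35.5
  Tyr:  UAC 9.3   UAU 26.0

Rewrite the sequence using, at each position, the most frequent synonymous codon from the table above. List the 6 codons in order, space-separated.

Codon 1 (Tyr): best is UAU at 26.0.
Codon 2 (Cys): best is UGC at 36.8.
Codon 3 (Ala): best is GCC at 28.9.
Codon 4 (Leu): best is UUG at 44.2.
Codon 5 (Ala): best is GCC at 28.9.
Codon 6 (Thr): best is ACU at 35.5.

UAU UGC GCC UUG GCC ACU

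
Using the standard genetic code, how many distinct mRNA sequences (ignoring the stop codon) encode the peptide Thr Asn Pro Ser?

192

Thr: 4 codons.
Asn: 2 codons.
Pro: 4 codons.
Ser: 6 codons.
4 × 2 × 4 × 6 = 192.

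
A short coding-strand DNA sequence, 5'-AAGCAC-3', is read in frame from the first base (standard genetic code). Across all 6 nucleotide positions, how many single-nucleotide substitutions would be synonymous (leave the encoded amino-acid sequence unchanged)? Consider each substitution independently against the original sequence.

2

Codon 1 (AAG, Lys): 1 synonymous substitution.
Codon 2 (CAC, His): 1 synonymous substitution.
Total: 1 + 1 = 2.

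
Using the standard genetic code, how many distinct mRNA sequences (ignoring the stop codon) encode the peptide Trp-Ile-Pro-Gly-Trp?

Trp: 1 codon.
Ile: 3 codons.
Pro: 4 codons.
Gly: 4 codons.
Trp: 1 codon.
1 × 3 × 4 × 4 × 1 = 48.

48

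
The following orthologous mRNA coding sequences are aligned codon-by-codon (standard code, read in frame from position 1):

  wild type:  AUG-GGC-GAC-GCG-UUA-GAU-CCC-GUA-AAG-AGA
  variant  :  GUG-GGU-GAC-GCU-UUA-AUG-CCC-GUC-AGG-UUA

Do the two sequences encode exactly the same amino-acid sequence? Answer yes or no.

Codon 1: AUG Met / GUG Val — nonsynonymous.
Codon 2: GGC Gly / GGU Gly — synonymous.
Codon 3: GAC Asp / GAC Asp — identical.
Codon 4: GCG Ala / GCU Ala — synonymous.
Codon 5: UUA Leu / UUA Leu — identical.
Codon 6: GAU Asp / AUG Met — nonsynonymous.
Codon 7: CCC Pro / CCC Pro — identical.
Codon 8: GUA Val / GUC Val — synonymous.
Codon 9: AAG Lys / AGG Arg — nonsynonymous.
Codon 10: AGA Arg / UUA Leu — nonsynonymous.
Nonsynonymous differences: 4 → different protein.

no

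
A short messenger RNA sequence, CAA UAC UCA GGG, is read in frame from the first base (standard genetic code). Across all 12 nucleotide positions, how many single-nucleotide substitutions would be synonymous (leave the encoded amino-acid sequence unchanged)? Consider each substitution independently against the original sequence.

8

Codon 1 (CAA, Gln): 1 synonymous substitution.
Codon 2 (UAC, Tyr): 1 synonymous substitution.
Codon 3 (UCA, Ser): 3 synonymous substitutions.
Codon 4 (GGG, Gly): 3 synonymous substitutions.
Total: 1 + 1 + 3 + 3 = 8.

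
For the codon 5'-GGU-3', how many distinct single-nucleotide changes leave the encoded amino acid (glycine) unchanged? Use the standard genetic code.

Position 1: none → 0 synonymous.
Position 2: none → 0 synonymous.
Position 3: GGC, GGA, GGG → 3 synonymous.
Total: 0 + 0 + 3 = 3.

3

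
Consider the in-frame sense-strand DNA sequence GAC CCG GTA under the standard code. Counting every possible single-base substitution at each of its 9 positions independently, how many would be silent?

Codon 1 (GAC, Asp): 1 synonymous substitution.
Codon 2 (CCG, Pro): 3 synonymous substitutions.
Codon 3 (GTA, Val): 3 synonymous substitutions.
Total: 1 + 3 + 3 = 7.

7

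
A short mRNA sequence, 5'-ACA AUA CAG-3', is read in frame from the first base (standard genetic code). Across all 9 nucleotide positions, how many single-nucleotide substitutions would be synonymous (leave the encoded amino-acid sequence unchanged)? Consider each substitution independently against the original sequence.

6

Codon 1 (ACA, Thr): 3 synonymous substitutions.
Codon 2 (AUA, Ile): 2 synonymous substitutions.
Codon 3 (CAG, Gln): 1 synonymous substitution.
Total: 3 + 2 + 1 = 6.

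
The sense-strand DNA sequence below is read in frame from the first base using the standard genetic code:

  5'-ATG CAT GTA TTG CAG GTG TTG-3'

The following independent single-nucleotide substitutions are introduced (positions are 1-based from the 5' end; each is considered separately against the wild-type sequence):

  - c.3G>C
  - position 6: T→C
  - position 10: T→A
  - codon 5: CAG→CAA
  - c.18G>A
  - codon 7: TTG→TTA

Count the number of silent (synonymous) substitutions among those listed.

4

Codon 1: ATG (Met) → ATC (Ile) — missense.
Codon 2: CAT (His) → CAC (His) — synonymous.
Codon 4: TTG (Leu) → ATG (Met) — missense.
Codon 5: CAG (Gln) → CAA (Gln) — synonymous.
Codon 6: GTG (Val) → GTA (Val) — synonymous.
Codon 7: TTG (Leu) → TTA (Leu) — synonymous.
Synonymous: 4 of 6.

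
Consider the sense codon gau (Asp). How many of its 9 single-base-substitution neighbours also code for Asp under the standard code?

1

Position 1: none → 0 synonymous.
Position 2: none → 0 synonymous.
Position 3: GAC → 1 synonymous.
Total: 0 + 0 + 1 = 1.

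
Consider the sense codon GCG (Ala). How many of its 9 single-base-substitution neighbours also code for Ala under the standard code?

Position 1: none → 0 synonymous.
Position 2: none → 0 synonymous.
Position 3: GCU, GCC, GCA → 3 synonymous.
Total: 0 + 0 + 3 = 3.

3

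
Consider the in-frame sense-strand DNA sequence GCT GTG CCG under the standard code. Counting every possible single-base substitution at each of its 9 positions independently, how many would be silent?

9

Codon 1 (GCT, Ala): 3 synonymous substitutions.
Codon 2 (GTG, Val): 3 synonymous substitutions.
Codon 3 (CCG, Pro): 3 synonymous substitutions.
Total: 3 + 3 + 3 = 9.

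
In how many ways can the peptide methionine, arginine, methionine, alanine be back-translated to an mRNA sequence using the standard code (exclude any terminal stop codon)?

24

Met: 1 codon.
Arg: 6 codons.
Met: 1 codon.
Ala: 4 codons.
1 × 6 × 1 × 4 = 24.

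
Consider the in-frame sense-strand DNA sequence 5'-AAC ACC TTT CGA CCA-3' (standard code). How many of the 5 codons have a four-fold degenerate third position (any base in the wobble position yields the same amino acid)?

3

Codon 1 AAC (Asn): third position 2-fold.
Codon 2 ACC (Thr): third position 4-fold.
Codon 3 TTT (Phe): third position 2-fold.
Codon 4 CGA (Arg): third position 4-fold.
Codon 5 CCA (Pro): third position 4-fold.
Four-fold degenerate third positions: 3.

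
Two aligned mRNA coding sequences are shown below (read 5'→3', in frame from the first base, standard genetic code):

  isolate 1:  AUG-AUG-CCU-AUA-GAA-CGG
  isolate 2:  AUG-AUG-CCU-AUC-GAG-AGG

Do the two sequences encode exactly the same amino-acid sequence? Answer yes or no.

Codon 1: AUG Met / AUG Met — identical.
Codon 2: AUG Met / AUG Met — identical.
Codon 3: CCU Pro / CCU Pro — identical.
Codon 4: AUA Ile / AUC Ile — synonymous.
Codon 5: GAA Glu / GAG Glu — synonymous.
Codon 6: CGG Arg / AGG Arg — synonymous.
Nonsynonymous differences: 0 → same protein.

yes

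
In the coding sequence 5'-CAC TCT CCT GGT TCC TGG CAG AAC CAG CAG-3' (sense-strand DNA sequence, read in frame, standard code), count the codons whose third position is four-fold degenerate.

Codon 1 CAC (His): third position 2-fold.
Codon 2 TCT (Ser): third position 4-fold.
Codon 3 CCT (Pro): third position 4-fold.
Codon 4 GGT (Gly): third position 4-fold.
Codon 5 TCC (Ser): third position 4-fold.
Codon 6 TGG (Trp): third position 1-fold.
Codon 7 CAG (Gln): third position 2-fold.
Codon 8 AAC (Asn): third position 2-fold.
Codon 9 CAG (Gln): third position 2-fold.
Codon 10 CAG (Gln): third position 2-fold.
Four-fold degenerate third positions: 4.

4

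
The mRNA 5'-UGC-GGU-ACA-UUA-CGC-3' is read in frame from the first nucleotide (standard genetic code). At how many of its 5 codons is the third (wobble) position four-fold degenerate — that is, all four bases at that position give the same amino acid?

Codon 1 UGC (Cys): third position 2-fold.
Codon 2 GGU (Gly): third position 4-fold.
Codon 3 ACA (Thr): third position 4-fold.
Codon 4 UUA (Leu): third position 2-fold.
Codon 5 CGC (Arg): third position 4-fold.
Four-fold degenerate third positions: 3.

3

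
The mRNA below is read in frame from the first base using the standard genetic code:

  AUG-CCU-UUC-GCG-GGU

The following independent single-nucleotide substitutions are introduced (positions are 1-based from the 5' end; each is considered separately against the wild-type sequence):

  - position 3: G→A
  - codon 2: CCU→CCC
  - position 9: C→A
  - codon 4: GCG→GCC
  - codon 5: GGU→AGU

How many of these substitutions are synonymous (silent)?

2

Codon 1: AUG (Met) → AUA (Ile) — missense.
Codon 2: CCU (Pro) → CCC (Pro) — synonymous.
Codon 3: UUC (Phe) → UUA (Leu) — missense.
Codon 4: GCG (Ala) → GCC (Ala) — synonymous.
Codon 5: GGU (Gly) → AGU (Ser) — missense.
Synonymous: 2 of 5.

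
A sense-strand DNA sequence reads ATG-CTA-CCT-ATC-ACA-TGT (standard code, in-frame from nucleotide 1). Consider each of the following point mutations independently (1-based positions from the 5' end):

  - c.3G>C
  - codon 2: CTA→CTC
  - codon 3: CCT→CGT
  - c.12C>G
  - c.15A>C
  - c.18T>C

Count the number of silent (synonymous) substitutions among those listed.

Codon 1: ATG (Met) → ATC (Ile) — missense.
Codon 2: CTA (Leu) → CTC (Leu) — synonymous.
Codon 3: CCT (Pro) → CGT (Arg) — missense.
Codon 4: ATC (Ile) → ATG (Met) — missense.
Codon 5: ACA (Thr) → ACC (Thr) — synonymous.
Codon 6: TGT (Cys) → TGC (Cys) — synonymous.
Synonymous: 3 of 6.

3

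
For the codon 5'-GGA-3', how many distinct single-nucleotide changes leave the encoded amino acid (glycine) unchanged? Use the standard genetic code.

Position 1: none → 0 synonymous.
Position 2: none → 0 synonymous.
Position 3: GGU, GGC, GGG → 3 synonymous.
Total: 0 + 0 + 3 = 3.

3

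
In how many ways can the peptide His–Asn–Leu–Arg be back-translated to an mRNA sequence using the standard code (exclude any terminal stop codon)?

144

His: 2 codons.
Asn: 2 codons.
Leu: 6 codons.
Arg: 6 codons.
2 × 2 × 6 × 6 = 144.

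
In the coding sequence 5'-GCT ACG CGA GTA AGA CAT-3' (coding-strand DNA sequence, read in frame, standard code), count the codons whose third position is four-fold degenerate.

4

Codon 1 GCT (Ala): third position 4-fold.
Codon 2 ACG (Thr): third position 4-fold.
Codon 3 CGA (Arg): third position 4-fold.
Codon 4 GTA (Val): third position 4-fold.
Codon 5 AGA (Arg): third position 2-fold.
Codon 6 CAT (His): third position 2-fold.
Four-fold degenerate third positions: 4.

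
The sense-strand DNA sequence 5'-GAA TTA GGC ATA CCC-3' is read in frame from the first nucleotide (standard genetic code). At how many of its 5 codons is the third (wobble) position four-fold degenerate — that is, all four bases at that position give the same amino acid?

2

Codon 1 GAA (Glu): third position 2-fold.
Codon 2 TTA (Leu): third position 2-fold.
Codon 3 GGC (Gly): third position 4-fold.
Codon 4 ATA (Ile): third position 3-fold.
Codon 5 CCC (Pro): third position 4-fold.
Four-fold degenerate third positions: 2.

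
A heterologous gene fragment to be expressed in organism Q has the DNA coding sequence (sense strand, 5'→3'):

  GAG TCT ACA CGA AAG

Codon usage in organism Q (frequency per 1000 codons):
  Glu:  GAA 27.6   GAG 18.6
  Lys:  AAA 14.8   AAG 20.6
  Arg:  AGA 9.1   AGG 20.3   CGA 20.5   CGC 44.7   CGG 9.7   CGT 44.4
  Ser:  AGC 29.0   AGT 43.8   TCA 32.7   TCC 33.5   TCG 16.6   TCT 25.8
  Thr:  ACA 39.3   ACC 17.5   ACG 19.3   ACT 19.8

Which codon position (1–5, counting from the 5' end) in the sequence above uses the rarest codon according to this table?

Codon 1 GAG (Glu): 18.6 per 1000.
Codon 2 TCT (Ser): 25.8 per 1000.
Codon 3 ACA (Thr): 39.3 per 1000.
Codon 4 CGA (Arg): 20.5 per 1000.
Codon 5 AAG (Lys): 20.6 per 1000.
Lowest frequency is 18.6 at codon 1.

1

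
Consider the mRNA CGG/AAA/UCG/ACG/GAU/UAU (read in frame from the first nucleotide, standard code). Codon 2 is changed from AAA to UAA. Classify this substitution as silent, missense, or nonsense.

Position 4 falls in codon 2: AAA → Lys.
After the substitution the codon is UAA → Stop.
The new codon is a stop codon, so this is a nonsense mutation.

nonsense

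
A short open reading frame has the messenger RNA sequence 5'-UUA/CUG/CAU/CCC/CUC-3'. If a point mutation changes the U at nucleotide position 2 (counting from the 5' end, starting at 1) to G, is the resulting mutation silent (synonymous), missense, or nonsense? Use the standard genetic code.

Position 2 falls in codon 1: UUA → Leu.
After the substitution the codon is UGA → Stop.
The new codon is a stop codon, so this is a nonsense mutation.

nonsense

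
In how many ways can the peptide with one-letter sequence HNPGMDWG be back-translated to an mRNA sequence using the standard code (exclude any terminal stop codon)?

His: 2 codons.
Asn: 2 codons.
Pro: 4 codons.
Gly: 4 codons.
Met: 1 codon.
Asp: 2 codons.
Trp: 1 codon.
Gly: 4 codons.
2 × 2 × 4 × 4 × 1 × 2 × 1 × 4 = 512.

512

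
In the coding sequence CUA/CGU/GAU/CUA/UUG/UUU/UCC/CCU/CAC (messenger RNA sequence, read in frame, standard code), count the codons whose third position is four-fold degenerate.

Codon 1 CUA (Leu): third position 4-fold.
Codon 2 CGU (Arg): third position 4-fold.
Codon 3 GAU (Asp): third position 2-fold.
Codon 4 CUA (Leu): third position 4-fold.
Codon 5 UUG (Leu): third position 2-fold.
Codon 6 UUU (Phe): third position 2-fold.
Codon 7 UCC (Ser): third position 4-fold.
Codon 8 CCU (Pro): third position 4-fold.
Codon 9 CAC (His): third position 2-fold.
Four-fold degenerate third positions: 5.

5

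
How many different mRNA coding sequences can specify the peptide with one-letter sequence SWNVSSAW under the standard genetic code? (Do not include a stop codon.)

6912

Ser: 6 codons.
Trp: 1 codon.
Asn: 2 codons.
Val: 4 codons.
Ser: 6 codons.
Ser: 6 codons.
Ala: 4 codons.
Trp: 1 codon.
6 × 1 × 2 × 4 × 6 × 6 × 4 × 1 = 6912.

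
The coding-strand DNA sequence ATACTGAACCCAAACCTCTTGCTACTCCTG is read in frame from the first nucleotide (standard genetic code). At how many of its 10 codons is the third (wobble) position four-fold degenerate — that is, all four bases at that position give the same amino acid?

6

Codon 1 ATA (Ile): third position 3-fold.
Codon 2 CTG (Leu): third position 4-fold.
Codon 3 AAC (Asn): third position 2-fold.
Codon 4 CCA (Pro): third position 4-fold.
Codon 5 AAC (Asn): third position 2-fold.
Codon 6 CTC (Leu): third position 4-fold.
Codon 7 TTG (Leu): third position 2-fold.
Codon 8 CTA (Leu): third position 4-fold.
Codon 9 CTC (Leu): third position 4-fold.
Codon 10 CTG (Leu): third position 4-fold.
Four-fold degenerate third positions: 6.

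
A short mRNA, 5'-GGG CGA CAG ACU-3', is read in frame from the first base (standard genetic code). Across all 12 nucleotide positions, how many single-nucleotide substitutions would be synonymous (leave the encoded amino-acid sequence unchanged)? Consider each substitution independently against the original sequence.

Codon 1 (GGG, Gly): 3 synonymous substitutions.
Codon 2 (CGA, Arg): 4 synonymous substitutions.
Codon 3 (CAG, Gln): 1 synonymous substitution.
Codon 4 (ACU, Thr): 3 synonymous substitutions.
Total: 3 + 4 + 1 + 3 = 11.

11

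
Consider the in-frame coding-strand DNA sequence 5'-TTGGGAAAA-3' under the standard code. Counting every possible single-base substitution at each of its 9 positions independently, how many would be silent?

6

Codon 1 (TTG, Leu): 2 synonymous substitutions.
Codon 2 (GGA, Gly): 3 synonymous substitutions.
Codon 3 (AAA, Lys): 1 synonymous substitution.
Total: 2 + 3 + 1 = 6.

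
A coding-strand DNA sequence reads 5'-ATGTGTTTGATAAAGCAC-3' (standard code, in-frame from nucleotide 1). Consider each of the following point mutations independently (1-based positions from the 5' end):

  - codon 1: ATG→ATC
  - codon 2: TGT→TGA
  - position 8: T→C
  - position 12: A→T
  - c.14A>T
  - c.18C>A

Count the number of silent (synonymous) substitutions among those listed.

1

Codon 1: ATG (Met) → ATC (Ile) — missense.
Codon 2: TGT (Cys) → TGA (Stop) — nonsense.
Codon 3: TTG (Leu) → TCG (Ser) — missense.
Codon 4: ATA (Ile) → ATT (Ile) — synonymous.
Codon 5: AAG (Lys) → ATG (Met) — missense.
Codon 6: CAC (His) → CAA (Gln) — missense.
Synonymous: 1 of 6.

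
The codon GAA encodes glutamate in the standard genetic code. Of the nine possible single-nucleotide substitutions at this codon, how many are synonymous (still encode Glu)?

Position 1: none → 0 synonymous.
Position 2: none → 0 synonymous.
Position 3: GAG → 1 synonymous.
Total: 0 + 0 + 1 = 1.

1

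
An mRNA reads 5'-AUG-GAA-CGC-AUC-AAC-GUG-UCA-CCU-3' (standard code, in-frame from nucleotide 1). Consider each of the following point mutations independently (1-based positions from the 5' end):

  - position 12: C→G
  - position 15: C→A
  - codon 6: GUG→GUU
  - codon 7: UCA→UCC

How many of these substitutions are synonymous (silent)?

2

Codon 4: AUC (Ile) → AUG (Met) — missense.
Codon 5: AAC (Asn) → AAA (Lys) — missense.
Codon 6: GUG (Val) → GUU (Val) — synonymous.
Codon 7: UCA (Ser) → UCC (Ser) — synonymous.
Synonymous: 2 of 4.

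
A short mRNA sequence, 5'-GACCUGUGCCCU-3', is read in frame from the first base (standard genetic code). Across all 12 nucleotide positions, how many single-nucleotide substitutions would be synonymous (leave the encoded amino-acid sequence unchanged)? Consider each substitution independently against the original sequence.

9

Codon 1 (GAC, Asp): 1 synonymous substitution.
Codon 2 (CUG, Leu): 4 synonymous substitutions.
Codon 3 (UGC, Cys): 1 synonymous substitution.
Codon 4 (CCU, Pro): 3 synonymous substitutions.
Total: 1 + 4 + 1 + 3 = 9.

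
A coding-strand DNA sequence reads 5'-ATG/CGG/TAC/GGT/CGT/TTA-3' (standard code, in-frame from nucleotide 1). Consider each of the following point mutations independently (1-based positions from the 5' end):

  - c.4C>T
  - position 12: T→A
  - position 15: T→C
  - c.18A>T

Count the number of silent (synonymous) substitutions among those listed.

2

Codon 2: CGG (Arg) → TGG (Trp) — missense.
Codon 4: GGT (Gly) → GGA (Gly) — synonymous.
Codon 5: CGT (Arg) → CGC (Arg) — synonymous.
Codon 6: TTA (Leu) → TTT (Phe) — missense.
Synonymous: 2 of 4.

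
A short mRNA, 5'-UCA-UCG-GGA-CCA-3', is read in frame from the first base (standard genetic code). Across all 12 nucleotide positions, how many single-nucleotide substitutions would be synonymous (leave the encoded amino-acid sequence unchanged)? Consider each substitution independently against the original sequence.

Codon 1 (UCA, Ser): 3 synonymous substitutions.
Codon 2 (UCG, Ser): 3 synonymous substitutions.
Codon 3 (GGA, Gly): 3 synonymous substitutions.
Codon 4 (CCA, Pro): 3 synonymous substitutions.
Total: 3 + 3 + 3 + 3 = 12.

12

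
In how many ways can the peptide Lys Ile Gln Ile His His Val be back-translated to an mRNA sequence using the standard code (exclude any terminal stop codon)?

Lys: 2 codons.
Ile: 3 codons.
Gln: 2 codons.
Ile: 3 codons.
His: 2 codons.
His: 2 codons.
Val: 4 codons.
2 × 3 × 2 × 3 × 2 × 2 × 4 = 576.

576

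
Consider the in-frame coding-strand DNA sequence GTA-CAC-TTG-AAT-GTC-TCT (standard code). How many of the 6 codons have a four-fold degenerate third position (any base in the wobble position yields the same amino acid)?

Codon 1 GTA (Val): third position 4-fold.
Codon 2 CAC (His): third position 2-fold.
Codon 3 TTG (Leu): third position 2-fold.
Codon 4 AAT (Asn): third position 2-fold.
Codon 5 GTC (Val): third position 4-fold.
Codon 6 TCT (Ser): third position 4-fold.
Four-fold degenerate third positions: 3.

3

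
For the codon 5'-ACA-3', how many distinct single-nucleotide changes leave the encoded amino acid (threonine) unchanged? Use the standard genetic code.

3

Position 1: none → 0 synonymous.
Position 2: none → 0 synonymous.
Position 3: ACU, ACC, ACG → 3 synonymous.
Total: 0 + 0 + 3 = 3.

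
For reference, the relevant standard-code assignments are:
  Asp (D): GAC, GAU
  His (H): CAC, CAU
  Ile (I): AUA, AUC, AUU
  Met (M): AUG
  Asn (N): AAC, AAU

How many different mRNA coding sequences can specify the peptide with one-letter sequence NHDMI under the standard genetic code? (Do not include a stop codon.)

Asn: 2 codons.
His: 2 codons.
Asp: 2 codons.
Met: 1 codon.
Ile: 3 codons.
2 × 2 × 2 × 1 × 3 = 24.

24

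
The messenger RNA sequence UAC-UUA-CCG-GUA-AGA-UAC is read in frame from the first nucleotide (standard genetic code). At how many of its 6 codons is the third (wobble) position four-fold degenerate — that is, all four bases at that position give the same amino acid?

Codon 1 UAC (Tyr): third position 2-fold.
Codon 2 UUA (Leu): third position 2-fold.
Codon 3 CCG (Pro): third position 4-fold.
Codon 4 GUA (Val): third position 4-fold.
Codon 5 AGA (Arg): third position 2-fold.
Codon 6 UAC (Tyr): third position 2-fold.
Four-fold degenerate third positions: 2.

2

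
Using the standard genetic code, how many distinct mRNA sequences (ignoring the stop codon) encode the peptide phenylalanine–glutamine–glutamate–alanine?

Phe: 2 codons.
Gln: 2 codons.
Glu: 2 codons.
Ala: 4 codons.
2 × 2 × 2 × 4 = 32.

32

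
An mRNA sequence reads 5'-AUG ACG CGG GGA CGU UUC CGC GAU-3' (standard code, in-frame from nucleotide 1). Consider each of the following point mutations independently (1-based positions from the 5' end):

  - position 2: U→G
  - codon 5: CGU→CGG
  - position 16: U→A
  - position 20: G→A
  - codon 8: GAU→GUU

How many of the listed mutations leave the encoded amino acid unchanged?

Codon 1: AUG (Met) → AGG (Arg) — missense.
Codon 5: CGU (Arg) → CGG (Arg) — synonymous.
Codon 6: UUC (Phe) → AUC (Ile) — missense.
Codon 7: CGC (Arg) → CAC (His) — missense.
Codon 8: GAU (Asp) → GUU (Val) — missense.
Synonymous: 1 of 5.

1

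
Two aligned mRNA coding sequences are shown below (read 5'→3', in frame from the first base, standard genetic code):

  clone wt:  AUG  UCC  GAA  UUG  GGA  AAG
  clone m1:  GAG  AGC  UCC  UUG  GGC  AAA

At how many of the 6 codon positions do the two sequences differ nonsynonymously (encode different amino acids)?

2

Codon 1: AUG Met / GAG Glu — nonsynonymous.
Codon 2: UCC Ser / AGC Ser — synonymous.
Codon 3: GAA Glu / UCC Ser — nonsynonymous.
Codon 4: UUG Leu / UUG Leu — identical.
Codon 5: GGA Gly / GGC Gly — synonymous.
Codon 6: AAG Lys / AAA Lys — synonymous.
Nonsynonymous differences: 2.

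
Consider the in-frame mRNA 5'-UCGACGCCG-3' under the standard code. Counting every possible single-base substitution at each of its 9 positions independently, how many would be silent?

9

Codon 1 (UCG, Ser): 3 synonymous substitutions.
Codon 2 (ACG, Thr): 3 synonymous substitutions.
Codon 3 (CCG, Pro): 3 synonymous substitutions.
Total: 3 + 3 + 3 = 9.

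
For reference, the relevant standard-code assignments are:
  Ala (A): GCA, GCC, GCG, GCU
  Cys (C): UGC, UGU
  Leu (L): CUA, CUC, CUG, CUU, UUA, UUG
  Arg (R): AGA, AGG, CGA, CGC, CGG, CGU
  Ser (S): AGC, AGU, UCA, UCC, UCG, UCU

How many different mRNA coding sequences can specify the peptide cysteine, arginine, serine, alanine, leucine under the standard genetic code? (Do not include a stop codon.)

Cys: 2 codons.
Arg: 6 codons.
Ser: 6 codons.
Ala: 4 codons.
Leu: 6 codons.
2 × 6 × 6 × 4 × 6 = 1728.

1728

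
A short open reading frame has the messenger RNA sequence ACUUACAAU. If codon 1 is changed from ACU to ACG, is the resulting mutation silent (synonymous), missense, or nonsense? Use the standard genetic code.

silent

Position 3 falls in codon 1: ACU → Thr.
After the substitution the codon is ACG → Thr.
Both encode Thr, so the change is synonymous.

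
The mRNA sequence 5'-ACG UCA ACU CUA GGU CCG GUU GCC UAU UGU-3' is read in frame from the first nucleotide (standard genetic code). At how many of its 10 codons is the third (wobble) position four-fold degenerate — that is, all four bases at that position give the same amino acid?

Codon 1 ACG (Thr): third position 4-fold.
Codon 2 UCA (Ser): third position 4-fold.
Codon 3 ACU (Thr): third position 4-fold.
Codon 4 CUA (Leu): third position 4-fold.
Codon 5 GGU (Gly): third position 4-fold.
Codon 6 CCG (Pro): third position 4-fold.
Codon 7 GUU (Val): third position 4-fold.
Codon 8 GCC (Ala): third position 4-fold.
Codon 9 UAU (Tyr): third position 2-fold.
Codon 10 UGU (Cys): third position 2-fold.
Four-fold degenerate third positions: 8.

8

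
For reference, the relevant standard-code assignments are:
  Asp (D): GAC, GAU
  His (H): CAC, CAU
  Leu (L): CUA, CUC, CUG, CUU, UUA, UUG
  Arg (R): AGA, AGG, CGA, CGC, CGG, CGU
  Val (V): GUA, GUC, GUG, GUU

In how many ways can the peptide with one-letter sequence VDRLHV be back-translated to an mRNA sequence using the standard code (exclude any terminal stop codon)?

2304

Val: 4 codons.
Asp: 2 codons.
Arg: 6 codons.
Leu: 6 codons.
His: 2 codons.
Val: 4 codons.
4 × 2 × 6 × 6 × 2 × 4 = 2304.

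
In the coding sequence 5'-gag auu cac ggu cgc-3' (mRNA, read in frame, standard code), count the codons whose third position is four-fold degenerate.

Codon 1 GAG (Glu): third position 2-fold.
Codon 2 AUU (Ile): third position 3-fold.
Codon 3 CAC (His): third position 2-fold.
Codon 4 GGU (Gly): third position 4-fold.
Codon 5 CGC (Arg): third position 4-fold.
Four-fold degenerate third positions: 2.

2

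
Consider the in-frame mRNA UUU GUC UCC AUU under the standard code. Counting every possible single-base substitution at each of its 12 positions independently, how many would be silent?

Codon 1 (UUU, Phe): 1 synonymous substitution.
Codon 2 (GUC, Val): 3 synonymous substitutions.
Codon 3 (UCC, Ser): 3 synonymous substitutions.
Codon 4 (AUU, Ile): 2 synonymous substitutions.
Total: 1 + 3 + 3 + 2 = 9.

9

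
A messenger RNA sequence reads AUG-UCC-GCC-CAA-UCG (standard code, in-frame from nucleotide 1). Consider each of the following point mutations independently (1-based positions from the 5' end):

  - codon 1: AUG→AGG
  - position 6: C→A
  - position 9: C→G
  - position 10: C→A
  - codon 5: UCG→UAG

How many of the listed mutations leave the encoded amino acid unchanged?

2

Codon 1: AUG (Met) → AGG (Arg) — missense.
Codon 2: UCC (Ser) → UCA (Ser) — synonymous.
Codon 3: GCC (Ala) → GCG (Ala) — synonymous.
Codon 4: CAA (Gln) → AAA (Lys) — missense.
Codon 5: UCG (Ser) → UAG (Stop) — nonsense.
Synonymous: 2 of 5.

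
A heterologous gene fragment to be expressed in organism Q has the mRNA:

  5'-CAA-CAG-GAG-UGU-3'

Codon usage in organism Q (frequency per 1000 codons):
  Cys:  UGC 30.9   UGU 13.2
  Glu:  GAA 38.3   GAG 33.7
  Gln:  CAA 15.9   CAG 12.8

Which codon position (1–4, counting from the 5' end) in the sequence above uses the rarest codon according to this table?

2

Codon 1 CAA (Gln): 15.9 per 1000.
Codon 2 CAG (Gln): 12.8 per 1000.
Codon 3 GAG (Glu): 33.7 per 1000.
Codon 4 UGU (Cys): 13.2 per 1000.
Lowest frequency is 12.8 at codon 2.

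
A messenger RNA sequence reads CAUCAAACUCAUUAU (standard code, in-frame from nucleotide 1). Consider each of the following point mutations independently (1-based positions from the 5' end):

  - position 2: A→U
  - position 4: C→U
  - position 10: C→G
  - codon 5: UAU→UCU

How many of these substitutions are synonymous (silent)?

0

Codon 1: CAU (His) → CUU (Leu) — missense.
Codon 2: CAA (Gln) → UAA (Stop) — nonsense.
Codon 4: CAU (His) → GAU (Asp) — missense.
Codon 5: UAU (Tyr) → UCU (Ser) — missense.
Synonymous: 0 of 4.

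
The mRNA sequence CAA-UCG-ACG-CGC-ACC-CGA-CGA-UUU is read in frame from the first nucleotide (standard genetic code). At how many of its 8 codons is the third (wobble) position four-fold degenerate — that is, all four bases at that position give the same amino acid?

Codon 1 CAA (Gln): third position 2-fold.
Codon 2 UCG (Ser): third position 4-fold.
Codon 3 ACG (Thr): third position 4-fold.
Codon 4 CGC (Arg): third position 4-fold.
Codon 5 ACC (Thr): third position 4-fold.
Codon 6 CGA (Arg): third position 4-fold.
Codon 7 CGA (Arg): third position 4-fold.
Codon 8 UUU (Phe): third position 2-fold.
Four-fold degenerate third positions: 6.

6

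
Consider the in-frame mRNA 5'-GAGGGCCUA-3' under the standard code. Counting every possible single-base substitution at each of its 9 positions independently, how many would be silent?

8

Codon 1 (GAG, Glu): 1 synonymous substitution.
Codon 2 (GGC, Gly): 3 synonymous substitutions.
Codon 3 (CUA, Leu): 4 synonymous substitutions.
Total: 1 + 3 + 4 = 8.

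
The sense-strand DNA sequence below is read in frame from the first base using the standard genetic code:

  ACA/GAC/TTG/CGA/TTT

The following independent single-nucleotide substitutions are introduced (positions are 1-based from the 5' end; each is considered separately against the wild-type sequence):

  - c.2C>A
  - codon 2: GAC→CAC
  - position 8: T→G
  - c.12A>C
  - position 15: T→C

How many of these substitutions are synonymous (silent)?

2

Codon 1: ACA (Thr) → AAA (Lys) — missense.
Codon 2: GAC (Asp) → CAC (His) — missense.
Codon 3: TTG (Leu) → TGG (Trp) — missense.
Codon 4: CGA (Arg) → CGC (Arg) — synonymous.
Codon 5: TTT (Phe) → TTC (Phe) — synonymous.
Synonymous: 2 of 5.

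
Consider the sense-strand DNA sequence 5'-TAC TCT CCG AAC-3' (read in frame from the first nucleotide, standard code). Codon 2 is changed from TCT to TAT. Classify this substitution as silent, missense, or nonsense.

Position 5 falls in codon 2: TCT → Ser.
After the substitution the codon is TAT → Tyr.
Ser ≠ Tyr, so this is a missense mutation.

missense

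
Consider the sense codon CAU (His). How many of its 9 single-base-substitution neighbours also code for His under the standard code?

1

Position 1: none → 0 synonymous.
Position 2: none → 0 synonymous.
Position 3: CAC → 1 synonymous.
Total: 0 + 0 + 1 = 1.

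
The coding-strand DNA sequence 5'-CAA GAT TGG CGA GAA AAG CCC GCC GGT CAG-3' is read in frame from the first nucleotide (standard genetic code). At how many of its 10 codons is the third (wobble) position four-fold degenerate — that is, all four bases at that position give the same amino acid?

Codon 1 CAA (Gln): third position 2-fold.
Codon 2 GAT (Asp): third position 2-fold.
Codon 3 TGG (Trp): third position 1-fold.
Codon 4 CGA (Arg): third position 4-fold.
Codon 5 GAA (Glu): third position 2-fold.
Codon 6 AAG (Lys): third position 2-fold.
Codon 7 CCC (Pro): third position 4-fold.
Codon 8 GCC (Ala): third position 4-fold.
Codon 9 GGT (Gly): third position 4-fold.
Codon 10 CAG (Gln): third position 2-fold.
Four-fold degenerate third positions: 4.

4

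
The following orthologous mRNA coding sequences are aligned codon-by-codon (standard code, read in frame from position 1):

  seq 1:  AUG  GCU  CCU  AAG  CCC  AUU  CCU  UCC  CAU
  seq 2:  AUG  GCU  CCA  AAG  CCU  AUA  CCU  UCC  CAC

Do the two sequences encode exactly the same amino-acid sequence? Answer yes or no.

yes

Codon 1: AUG Met / AUG Met — identical.
Codon 2: GCU Ala / GCU Ala — identical.
Codon 3: CCU Pro / CCA Pro — synonymous.
Codon 4: AAG Lys / AAG Lys — identical.
Codon 5: CCC Pro / CCU Pro — synonymous.
Codon 6: AUU Ile / AUA Ile — synonymous.
Codon 7: CCU Pro / CCU Pro — identical.
Codon 8: UCC Ser / UCC Ser — identical.
Codon 9: CAU His / CAC His — synonymous.
Nonsynonymous differences: 0 → same protein.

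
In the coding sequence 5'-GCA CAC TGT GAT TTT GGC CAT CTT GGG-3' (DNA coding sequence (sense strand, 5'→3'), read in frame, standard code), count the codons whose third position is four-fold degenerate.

Codon 1 GCA (Ala): third position 4-fold.
Codon 2 CAC (His): third position 2-fold.
Codon 3 TGT (Cys): third position 2-fold.
Codon 4 GAT (Asp): third position 2-fold.
Codon 5 TTT (Phe): third position 2-fold.
Codon 6 GGC (Gly): third position 4-fold.
Codon 7 CAT (His): third position 2-fold.
Codon 8 CTT (Leu): third position 4-fold.
Codon 9 GGG (Gly): third position 4-fold.
Four-fold degenerate third positions: 4.

4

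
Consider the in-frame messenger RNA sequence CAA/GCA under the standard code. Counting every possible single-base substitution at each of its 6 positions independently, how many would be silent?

Codon 1 (CAA, Gln): 1 synonymous substitution.
Codon 2 (GCA, Ala): 3 synonymous substitutions.
Total: 1 + 3 = 4.

4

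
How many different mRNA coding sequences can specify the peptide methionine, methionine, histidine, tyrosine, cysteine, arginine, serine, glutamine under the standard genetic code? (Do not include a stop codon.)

576

Met: 1 codon.
Met: 1 codon.
His: 2 codons.
Tyr: 2 codons.
Cys: 2 codons.
Arg: 6 codons.
Ser: 6 codons.
Gln: 2 codons.
1 × 1 × 2 × 2 × 2 × 6 × 6 × 2 = 576.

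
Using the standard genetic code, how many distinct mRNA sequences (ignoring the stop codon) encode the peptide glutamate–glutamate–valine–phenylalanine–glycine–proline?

Glu: 2 codons.
Glu: 2 codons.
Val: 4 codons.
Phe: 2 codons.
Gly: 4 codons.
Pro: 4 codons.
2 × 2 × 4 × 2 × 4 × 4 = 512.

512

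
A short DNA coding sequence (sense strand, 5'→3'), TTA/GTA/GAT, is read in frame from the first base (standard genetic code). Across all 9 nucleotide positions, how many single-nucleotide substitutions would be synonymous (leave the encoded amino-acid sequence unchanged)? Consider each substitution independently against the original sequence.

6

Codon 1 (TTA, Leu): 2 synonymous substitutions.
Codon 2 (GTA, Val): 3 synonymous substitutions.
Codon 3 (GAT, Asp): 1 synonymous substitution.
Total: 2 + 3 + 1 = 6.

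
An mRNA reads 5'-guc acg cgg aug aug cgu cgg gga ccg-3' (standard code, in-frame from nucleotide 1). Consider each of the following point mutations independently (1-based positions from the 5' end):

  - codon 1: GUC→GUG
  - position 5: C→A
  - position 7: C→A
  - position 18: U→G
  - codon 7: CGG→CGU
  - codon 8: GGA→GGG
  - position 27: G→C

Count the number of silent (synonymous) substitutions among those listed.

6

Codon 1: GUC (Val) → GUG (Val) — synonymous.
Codon 2: ACG (Thr) → AAG (Lys) — missense.
Codon 3: CGG (Arg) → AGG (Arg) — synonymous.
Codon 6: CGU (Arg) → CGG (Arg) — synonymous.
Codon 7: CGG (Arg) → CGU (Arg) — synonymous.
Codon 8: GGA (Gly) → GGG (Gly) — synonymous.
Codon 9: CCG (Pro) → CCC (Pro) — synonymous.
Synonymous: 6 of 7.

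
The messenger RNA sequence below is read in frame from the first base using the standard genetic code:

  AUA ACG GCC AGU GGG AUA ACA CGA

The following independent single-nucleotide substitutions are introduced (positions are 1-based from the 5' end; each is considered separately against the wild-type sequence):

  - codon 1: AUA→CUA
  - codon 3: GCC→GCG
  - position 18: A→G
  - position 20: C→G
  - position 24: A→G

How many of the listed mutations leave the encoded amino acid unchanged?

Codon 1: AUA (Ile) → CUA (Leu) — missense.
Codon 3: GCC (Ala) → GCG (Ala) — synonymous.
Codon 6: AUA (Ile) → AUG (Met) — missense.
Codon 7: ACA (Thr) → AGA (Arg) — missense.
Codon 8: CGA (Arg) → CGG (Arg) — synonymous.
Synonymous: 2 of 5.

2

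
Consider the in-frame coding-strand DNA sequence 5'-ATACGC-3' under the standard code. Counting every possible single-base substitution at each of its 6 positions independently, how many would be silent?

5

Codon 1 (ATA, Ile): 2 synonymous substitutions.
Codon 2 (CGC, Arg): 3 synonymous substitutions.
Total: 2 + 3 = 5.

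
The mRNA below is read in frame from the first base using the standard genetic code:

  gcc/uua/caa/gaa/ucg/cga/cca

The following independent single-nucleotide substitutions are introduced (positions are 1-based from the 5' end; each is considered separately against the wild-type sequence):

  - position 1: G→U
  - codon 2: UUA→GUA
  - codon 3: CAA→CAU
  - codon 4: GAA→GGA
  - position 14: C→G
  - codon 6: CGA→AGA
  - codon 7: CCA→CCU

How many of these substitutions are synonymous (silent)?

Codon 1: GCC (Ala) → UCC (Ser) — missense.
Codon 2: UUA (Leu) → GUA (Val) — missense.
Codon 3: CAA (Gln) → CAU (His) — missense.
Codon 4: GAA (Glu) → GGA (Gly) — missense.
Codon 5: UCG (Ser) → UGG (Trp) — missense.
Codon 6: CGA (Arg) → AGA (Arg) — synonymous.
Codon 7: CCA (Pro) → CCU (Pro) — synonymous.
Synonymous: 2 of 7.

2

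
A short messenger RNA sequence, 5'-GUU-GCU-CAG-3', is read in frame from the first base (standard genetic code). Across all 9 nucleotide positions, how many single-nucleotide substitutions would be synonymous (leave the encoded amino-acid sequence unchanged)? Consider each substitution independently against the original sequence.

Codon 1 (GUU, Val): 3 synonymous substitutions.
Codon 2 (GCU, Ala): 3 synonymous substitutions.
Codon 3 (CAG, Gln): 1 synonymous substitution.
Total: 3 + 3 + 1 = 7.

7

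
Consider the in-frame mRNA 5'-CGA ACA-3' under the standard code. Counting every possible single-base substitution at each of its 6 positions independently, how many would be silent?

7

Codon 1 (CGA, Arg): 4 synonymous substitutions.
Codon 2 (ACA, Thr): 3 synonymous substitutions.
Total: 4 + 3 = 7.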